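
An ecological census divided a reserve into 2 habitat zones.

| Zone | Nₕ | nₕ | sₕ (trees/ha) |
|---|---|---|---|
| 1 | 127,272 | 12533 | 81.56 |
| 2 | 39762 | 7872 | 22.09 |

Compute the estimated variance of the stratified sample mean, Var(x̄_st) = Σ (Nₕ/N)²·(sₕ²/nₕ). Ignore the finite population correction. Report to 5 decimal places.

N = 167034; Wₕ = Nₕ/N.
zone 1: (127272/167034)²·81.56²/12533 = 0.30814517
zone 2: (39762/167034)²·22.09²/7872 = 0.00351264
Sum = 0.31165781 → 0.31166.

0.31166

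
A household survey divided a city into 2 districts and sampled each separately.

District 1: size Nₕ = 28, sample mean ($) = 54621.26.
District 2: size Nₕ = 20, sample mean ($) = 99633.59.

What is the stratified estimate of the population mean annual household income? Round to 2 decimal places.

N = 28 + 20 = 48.
The stratified mean weights each stratum mean by its population share Nₕ/N.
Σ Nₕx̄ₕ = 28·54621.26 + 20·99633.59 = 1529395.28 + 1992671.8 = 3522067.08.
Divide by N: 3522067.08 / 48 = 73376.3975 → 73376.40.

73376.40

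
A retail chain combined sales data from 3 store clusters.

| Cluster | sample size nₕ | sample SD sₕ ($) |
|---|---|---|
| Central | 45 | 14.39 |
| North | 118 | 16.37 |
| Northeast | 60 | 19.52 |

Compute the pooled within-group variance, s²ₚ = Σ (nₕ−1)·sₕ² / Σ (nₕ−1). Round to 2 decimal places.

286.11

Central: (45−1)·14.39² = 44·207.0721 = 9111.1724
North: (118−1)·16.37² = 117·267.9769 = 31353.2973
Northeast: (60−1)·19.52² = 59·381.0304 = 22480.7936
Numerator = 62945.2633; denominator = Σ(nₕ−1) = 220.
s²ₚ = 62945.2633/220 = 286.1148... → 286.11.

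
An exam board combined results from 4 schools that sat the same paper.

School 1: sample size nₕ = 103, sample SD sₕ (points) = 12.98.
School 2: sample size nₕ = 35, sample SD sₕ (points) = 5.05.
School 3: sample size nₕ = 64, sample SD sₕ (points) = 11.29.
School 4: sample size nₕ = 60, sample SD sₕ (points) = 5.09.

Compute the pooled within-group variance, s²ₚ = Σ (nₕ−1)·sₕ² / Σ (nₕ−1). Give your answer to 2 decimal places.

Degrees of freedom: 102 + 34 + 63 + 59 = 258.
Σ(nₕ−1)sₕ² = 102·168.4804 + 34·25.5025 + 63·127.4641 + 59·25.9081 = 27610.902.
s²ₚ = 27610.902 / 258 = 107.019 → 107.02.

107.02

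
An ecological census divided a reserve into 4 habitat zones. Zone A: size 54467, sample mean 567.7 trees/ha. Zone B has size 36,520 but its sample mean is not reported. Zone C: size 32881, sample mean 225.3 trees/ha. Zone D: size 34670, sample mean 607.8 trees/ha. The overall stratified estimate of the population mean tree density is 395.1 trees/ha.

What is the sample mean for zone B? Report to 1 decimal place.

N = 54467 + 36520 + 32881 + 34670 = 158538.
Overall total = μ·N = 395.1·158538 = 62638363.8.
Subtract the known strata: 54467·567.7 + 32881·225.3 + 34670·607.8 = 59401431.2.
Remaining total for zone B: 62638363.8 − 59401431.2 = 3236932.6.
Divide by its size: 3236932.6 / 36520 = 88.635... → 88.6.

88.6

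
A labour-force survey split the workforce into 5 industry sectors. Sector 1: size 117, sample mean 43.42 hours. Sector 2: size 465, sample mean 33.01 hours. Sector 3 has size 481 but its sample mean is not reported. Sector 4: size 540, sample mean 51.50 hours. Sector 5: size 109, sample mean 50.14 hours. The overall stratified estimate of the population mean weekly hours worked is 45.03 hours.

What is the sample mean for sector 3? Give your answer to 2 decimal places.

48.62

Σ Nₕx̄ₕ = N·μ, so 481·x̄_3 = 1712·45.03 − (117·43.42 + 465·33.01 + 540·51.50 + 109·50.14).
= 77091.36 − 53705.05 = 23386.31.
x̄_3 = 23386.31 / 481 = 48.6202... → 48.62.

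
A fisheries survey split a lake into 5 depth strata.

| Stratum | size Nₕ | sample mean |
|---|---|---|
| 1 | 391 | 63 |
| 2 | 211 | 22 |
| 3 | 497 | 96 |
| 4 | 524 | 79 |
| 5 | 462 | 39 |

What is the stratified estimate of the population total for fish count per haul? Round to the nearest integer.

136401

Population total = Σ Nₕ·x̄ₕ (each stratum's size times its mean).
391·63 + 211·22 + 497·96 + 524·79 + 462·39 = 24633 + 4642 + 47712 + 41396 + 18018 = 136401.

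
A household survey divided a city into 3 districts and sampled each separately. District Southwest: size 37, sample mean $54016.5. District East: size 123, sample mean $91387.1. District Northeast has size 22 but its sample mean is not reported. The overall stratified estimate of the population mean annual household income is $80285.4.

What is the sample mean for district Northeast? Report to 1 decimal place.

62396.3

Σ Nₕx̄ₕ = N·μ, so 22·x̄_Northeast = 182·80285.4 − (37·54016.5 + 123·91387.1).
= 14611942.8 − 13239223.8 = 1372719.
x̄_Northeast = 1372719 / 22 = 62396.318... → 62396.3.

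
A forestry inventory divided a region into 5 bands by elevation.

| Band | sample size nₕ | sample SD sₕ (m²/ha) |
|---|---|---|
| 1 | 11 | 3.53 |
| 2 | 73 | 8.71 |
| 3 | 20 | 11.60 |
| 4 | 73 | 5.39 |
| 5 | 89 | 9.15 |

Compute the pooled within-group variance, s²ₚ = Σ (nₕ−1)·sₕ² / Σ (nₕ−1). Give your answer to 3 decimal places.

67.444

Degrees of freedom: 10 + 72 + 19 + 72 + 88 = 261.
Σ(nₕ−1)sₕ² = 10·12.4609 + 72·75.8641 + 19·134.56 + 72·29.0521 + 88·83.7225 = 17602.7954.
s²ₚ = 17602.7954 / 261 = 67.44366... → 67.444.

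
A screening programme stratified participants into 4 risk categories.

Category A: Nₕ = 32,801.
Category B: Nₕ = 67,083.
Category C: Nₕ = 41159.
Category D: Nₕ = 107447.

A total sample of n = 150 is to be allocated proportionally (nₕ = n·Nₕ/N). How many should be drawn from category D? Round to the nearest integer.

N = 32801 + 67083 + 41159 + 107447 = 248490.
n_D = 150·107447/248490 = 64.860... → 65.

65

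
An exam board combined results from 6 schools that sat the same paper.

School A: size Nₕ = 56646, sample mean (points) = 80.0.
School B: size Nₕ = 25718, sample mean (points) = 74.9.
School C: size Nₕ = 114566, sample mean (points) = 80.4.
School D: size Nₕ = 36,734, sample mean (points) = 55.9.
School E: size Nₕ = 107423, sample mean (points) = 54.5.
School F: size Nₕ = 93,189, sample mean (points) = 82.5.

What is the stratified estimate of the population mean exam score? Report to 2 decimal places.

71.99

N = 56646 + 25718 + 114566 + 36734 + 107423 + 93189 = 434276.
The stratified mean weights each stratum mean by its population share Nₕ/N.
Σ Nₕx̄ₕ = 56646·80.0 + 25718·74.9 + 114566·80.4 + 36734·55.9 + 107423·54.5 + 93189·82.5 = 4531680 + 1926278.2 + 9211106.4 + 2053430.6 + 5854553.5 + 7688092.5 = 31265141.2.
Divide by N: 31265141.2 / 434276 = 71.9937... → 71.99.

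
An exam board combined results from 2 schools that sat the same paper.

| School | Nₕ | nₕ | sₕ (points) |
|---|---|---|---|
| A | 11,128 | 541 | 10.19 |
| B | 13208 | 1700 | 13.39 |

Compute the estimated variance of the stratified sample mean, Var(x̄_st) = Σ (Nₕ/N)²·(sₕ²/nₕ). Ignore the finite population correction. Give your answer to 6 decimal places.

N = 24336. Term for each stratum: Wₕ²sₕ²/nₕ.
Var(x̄_st) = 0.040131643 + 0.031066188 = 0.071197831 → 0.071198.

0.071198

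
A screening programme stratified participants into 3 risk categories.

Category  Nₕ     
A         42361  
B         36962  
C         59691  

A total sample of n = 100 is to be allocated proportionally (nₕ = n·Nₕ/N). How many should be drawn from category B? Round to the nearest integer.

N = 42361 + 36962 + 59691 = 139014.
n_B = 100·36962/139014 = 26.589... → 27.

27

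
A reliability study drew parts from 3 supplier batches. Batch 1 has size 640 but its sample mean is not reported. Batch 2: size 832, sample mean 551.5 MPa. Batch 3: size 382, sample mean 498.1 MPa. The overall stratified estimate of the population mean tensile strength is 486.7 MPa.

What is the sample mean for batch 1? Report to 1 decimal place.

395.7

N = 640 + 832 + 382 = 1854.
Overall total = μ·N = 486.7·1854 = 902341.8.
Subtract the known strata: 832·551.5 + 382·498.1 = 649122.2.
Remaining total for batch 1: 902341.8 − 649122.2 = 253219.6.
Divide by its size: 253219.6 / 640 = 395.656... → 395.7.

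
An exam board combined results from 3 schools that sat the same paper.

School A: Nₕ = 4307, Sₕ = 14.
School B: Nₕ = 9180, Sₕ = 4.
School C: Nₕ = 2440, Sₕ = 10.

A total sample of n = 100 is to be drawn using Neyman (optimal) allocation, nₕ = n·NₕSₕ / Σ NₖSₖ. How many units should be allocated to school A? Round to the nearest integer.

50

Σ NₕSₕ = 4307·14 + 9180·4 + 2440·10 = 121418.
Share for A: 60298/121418 = 0.49661.
n_A = 100 × 0.49661 = 49.661... → 50.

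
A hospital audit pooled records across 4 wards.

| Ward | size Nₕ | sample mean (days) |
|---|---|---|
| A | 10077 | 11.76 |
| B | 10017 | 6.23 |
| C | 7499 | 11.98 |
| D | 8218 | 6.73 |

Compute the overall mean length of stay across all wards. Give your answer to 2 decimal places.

N = 10077 + 10017 + 7499 + 8218 = 35811.
Overall mean = Σ (Nₕ/N)·x̄ₕ — weight by population share, not a simple average.
Σ Nₕx̄ₕ = 10077·11.76 + 10017·6.23 + 7499·11.98 + 8218·6.73 = 118505.52 + 62405.91 + 89838.02 + 55307.14 = 326056.59.
Divide by N: 326056.59 / 35811 = 9.1049... → 9.10.

9.10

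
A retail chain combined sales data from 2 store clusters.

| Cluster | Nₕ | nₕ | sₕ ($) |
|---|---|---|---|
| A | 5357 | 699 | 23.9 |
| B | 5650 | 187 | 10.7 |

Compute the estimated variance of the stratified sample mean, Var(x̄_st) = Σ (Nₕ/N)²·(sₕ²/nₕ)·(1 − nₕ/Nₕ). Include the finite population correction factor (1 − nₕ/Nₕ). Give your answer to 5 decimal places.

0.32429

N = 11007; Wₕ = Nₕ/N.
cluster A: (5357/11007)²·23.9²/699·(1 − 699/5357) = 0.16830686
cluster B: (5650/11007)²·10.7²/187·(1 − 187/5650) = 0.15597955
Sum = 0.32428641 → 0.32429.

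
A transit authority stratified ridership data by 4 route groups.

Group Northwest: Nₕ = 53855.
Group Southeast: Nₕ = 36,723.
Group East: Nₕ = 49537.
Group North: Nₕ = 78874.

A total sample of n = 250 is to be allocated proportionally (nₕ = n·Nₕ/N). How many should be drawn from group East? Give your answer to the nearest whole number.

57

Share of group East = 49537/218989 = 0.22621.
Allocate 250 × 0.22621 = 56.552... → 57.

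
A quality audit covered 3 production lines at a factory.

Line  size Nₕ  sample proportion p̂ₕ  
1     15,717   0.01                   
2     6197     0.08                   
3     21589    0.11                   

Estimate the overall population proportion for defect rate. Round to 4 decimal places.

Wₕ = Nₕ/N with N = 43503: 0.3613, 0.1424, 0.4963.
p̂_st = 0.3613·0.01 + 0.1424·0.08 + 0.4963·0.11 ≈ 0.069598... → 0.0696.

0.0696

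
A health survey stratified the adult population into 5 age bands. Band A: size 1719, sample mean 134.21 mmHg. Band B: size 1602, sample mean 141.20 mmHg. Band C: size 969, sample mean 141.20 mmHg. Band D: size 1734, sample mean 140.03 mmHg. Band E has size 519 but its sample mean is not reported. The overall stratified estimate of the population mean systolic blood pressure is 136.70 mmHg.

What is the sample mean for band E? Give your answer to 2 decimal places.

N = 1719 + 1602 + 969 + 1734 + 519 = 6543.
Overall total = μ·N = 136.70·6543 = 894428.1.
Subtract the known strata: 1719·134.21 + 1602·141.20 + 969·141.20 + 1734·140.03 = 836544.21.
Remaining total for band E: 894428.1 − 836544.21 = 57883.89.
Divide by its size: 57883.89 / 519 = 111.5297... → 111.53.

111.53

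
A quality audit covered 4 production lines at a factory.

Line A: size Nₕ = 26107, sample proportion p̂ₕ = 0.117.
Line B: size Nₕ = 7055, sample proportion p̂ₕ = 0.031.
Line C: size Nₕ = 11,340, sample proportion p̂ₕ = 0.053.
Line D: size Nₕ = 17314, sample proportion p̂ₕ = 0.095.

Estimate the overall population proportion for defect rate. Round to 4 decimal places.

0.0893

N = 26107 + 7055 + 11340 + 17314 = 61816.
Overall proportion = Σ (Nₕ/N)·p̂ₕ.
Σ Nₕp̂ₕ = 3054.519 + 218.705 + 601.02 + 1644.83 = 5519.074.
5519.074 / 61816 = 0.089282... → 0.0893.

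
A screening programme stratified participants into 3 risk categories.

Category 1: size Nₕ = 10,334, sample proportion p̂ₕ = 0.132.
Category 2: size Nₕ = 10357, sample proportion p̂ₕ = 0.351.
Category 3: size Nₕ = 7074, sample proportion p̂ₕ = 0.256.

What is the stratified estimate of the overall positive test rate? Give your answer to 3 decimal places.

0.245

N = 10334 + 10357 + 7074 = 27765.
Overall proportion = Σ (Nₕ/N)·p̂ₕ.
Σ Nₕp̂ₕ = 1364.088 + 3635.307 + 1810.944 = 6810.339.
6810.339 / 27765 = 0.24529... → 0.245.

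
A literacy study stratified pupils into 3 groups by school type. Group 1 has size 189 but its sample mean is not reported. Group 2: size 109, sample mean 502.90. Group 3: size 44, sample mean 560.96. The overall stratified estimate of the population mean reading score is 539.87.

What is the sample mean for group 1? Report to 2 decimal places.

556.28

N = 189 + 109 + 44 = 342.
Overall total = μ·N = 539.87·342 = 184635.54.
Subtract the known strata: 109·502.90 + 44·560.96 = 79498.34.
Remaining total for group 1: 184635.54 − 79498.34 = 105137.2.
Divide by its size: 105137.2 / 189 = 556.2815... → 556.28.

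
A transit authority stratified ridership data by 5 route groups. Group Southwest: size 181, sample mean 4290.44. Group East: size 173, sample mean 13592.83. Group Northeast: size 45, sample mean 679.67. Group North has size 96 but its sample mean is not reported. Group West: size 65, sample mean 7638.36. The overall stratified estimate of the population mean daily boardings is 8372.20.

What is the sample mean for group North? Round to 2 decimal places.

10762.75

Σ Nₕx̄ₕ = N·μ, so 96·x̄_North = 560·8372.20 − (181·4290.44 + 173·13592.83 + 45·679.67 + 65·7638.36).
= 4688432 − 3655207.78 = 1033224.22.
x̄_North = 1033224.22 / 96 = 10762.7523... → 10762.75.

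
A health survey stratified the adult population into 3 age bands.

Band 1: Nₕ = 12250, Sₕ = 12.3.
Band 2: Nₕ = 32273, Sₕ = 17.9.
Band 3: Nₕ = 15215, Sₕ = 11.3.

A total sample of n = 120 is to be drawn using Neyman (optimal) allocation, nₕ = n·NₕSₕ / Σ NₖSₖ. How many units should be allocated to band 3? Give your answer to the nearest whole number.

23

1: NₕSₕ = 12250·12.3 = 150675
2: NₕSₕ = 32273·17.9 = 577686.7
3: NₕSₕ = 15215·11.3 = 171929.5
Σ NₕSₕ = 900291.2.
n_3 = 120·171929.5/900291.2 = 22.917... → 23.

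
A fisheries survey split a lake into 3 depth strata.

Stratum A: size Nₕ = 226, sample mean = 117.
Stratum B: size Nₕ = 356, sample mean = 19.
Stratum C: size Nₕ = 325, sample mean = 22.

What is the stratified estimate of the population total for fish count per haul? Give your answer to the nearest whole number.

40356

Population total = Σ Nₕ·x̄ₕ (each stratum's size times its mean).
226·117 + 356·19 + 325·22 = 26442 + 6764 + 7150 = 40356.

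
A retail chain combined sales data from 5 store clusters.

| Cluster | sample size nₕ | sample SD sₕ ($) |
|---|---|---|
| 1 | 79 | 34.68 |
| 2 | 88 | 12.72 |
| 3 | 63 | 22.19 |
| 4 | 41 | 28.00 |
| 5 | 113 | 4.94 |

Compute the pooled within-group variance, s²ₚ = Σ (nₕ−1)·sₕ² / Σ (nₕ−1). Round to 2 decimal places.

Degrees of freedom: 78 + 87 + 62 + 40 + 112 = 379.
Σ(nₕ−1)sₕ² = 78·1202.7024 + 87·161.7984 + 62·492.3961 + 40·784 + 112·24.4036 = 172509.0094.
s²ₚ = 172509.0094 / 379 = 455.1689... → 455.17.

455.17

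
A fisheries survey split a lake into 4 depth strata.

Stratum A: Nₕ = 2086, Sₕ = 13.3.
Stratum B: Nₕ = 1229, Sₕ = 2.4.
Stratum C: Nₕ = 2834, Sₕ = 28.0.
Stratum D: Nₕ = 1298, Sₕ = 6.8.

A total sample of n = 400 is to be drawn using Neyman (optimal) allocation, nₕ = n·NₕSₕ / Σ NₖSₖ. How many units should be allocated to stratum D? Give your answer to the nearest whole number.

Σ NₕSₕ = 2086·13.3 + 1229·2.4 + 2834·28.0 + 1298·6.8 = 118871.8.
Share for D: 8826.4/118871.8 = 0.07425.
n_D = 400 × 0.07425 = 29.701... → 30.

30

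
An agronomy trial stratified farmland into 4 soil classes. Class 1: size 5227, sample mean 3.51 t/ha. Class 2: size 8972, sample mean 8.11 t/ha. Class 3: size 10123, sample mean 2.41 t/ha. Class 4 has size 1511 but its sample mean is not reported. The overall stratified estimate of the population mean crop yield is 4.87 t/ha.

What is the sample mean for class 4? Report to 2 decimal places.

N = 5227 + 8972 + 10123 + 1511 = 25833.
Overall total = μ·N = 4.87·25833 = 125806.71.
Subtract the known strata: 5227·3.51 + 8972·8.11 + 10123·2.41 = 115506.12.
Remaining total for class 4: 125806.71 − 115506.12 = 10300.59.
Divide by its size: 10300.59 / 1511 = 6.8171... → 6.82.

6.82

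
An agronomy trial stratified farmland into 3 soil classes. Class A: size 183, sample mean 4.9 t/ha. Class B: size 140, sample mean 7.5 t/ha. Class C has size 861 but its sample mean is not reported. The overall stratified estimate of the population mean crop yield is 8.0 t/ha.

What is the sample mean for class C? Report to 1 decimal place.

N = 183 + 140 + 861 = 1184.
Overall total = μ·N = 8.0·1184 = 9472.
Subtract the known strata: 183·4.9 + 140·7.5 = 1946.7.
Remaining total for class C: 9472 − 1946.7 = 7525.3.
Divide by its size: 7525.3 / 861 = 8.740... → 8.7.

8.7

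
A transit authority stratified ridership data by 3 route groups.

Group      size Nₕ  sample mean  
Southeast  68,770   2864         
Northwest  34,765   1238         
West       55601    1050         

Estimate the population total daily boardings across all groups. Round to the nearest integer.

Southeast: 68770·2864 = 196957280
Northwest: 34765·1238 = 43039070
West: 55601·1050 = 58381050
τ̂ = Σ Nₕx̄ₕ = 298377400.

298377400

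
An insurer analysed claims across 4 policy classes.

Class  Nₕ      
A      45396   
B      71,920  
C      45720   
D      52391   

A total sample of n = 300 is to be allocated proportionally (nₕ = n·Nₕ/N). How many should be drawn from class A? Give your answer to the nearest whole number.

63

N = 45396 + 71920 + 45720 + 52391 = 215427.
n_A = 300·45396/215427 = 63.218... → 63.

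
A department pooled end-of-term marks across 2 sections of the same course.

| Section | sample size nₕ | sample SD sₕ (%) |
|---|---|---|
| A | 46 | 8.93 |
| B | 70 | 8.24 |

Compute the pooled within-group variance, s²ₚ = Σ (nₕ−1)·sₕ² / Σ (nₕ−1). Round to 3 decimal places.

A: (46−1)·8.93² = 45·79.7449 = 3588.5205
B: (70−1)·8.24² = 69·67.8976 = 4684.9344
Numerator = 8273.4549; denominator = Σ(nₕ−1) = 114.
s²ₚ = 8273.4549/114 = 72.57417... → 72.574.

72.574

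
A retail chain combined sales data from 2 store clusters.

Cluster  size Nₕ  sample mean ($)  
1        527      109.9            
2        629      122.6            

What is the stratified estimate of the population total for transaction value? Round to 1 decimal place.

Estimate total by summing Nₕ·x̄ₕ over strata.
527·109.9 + 629·122.6 = 57917.3 + 77115.4 = 135032.7.

135032.7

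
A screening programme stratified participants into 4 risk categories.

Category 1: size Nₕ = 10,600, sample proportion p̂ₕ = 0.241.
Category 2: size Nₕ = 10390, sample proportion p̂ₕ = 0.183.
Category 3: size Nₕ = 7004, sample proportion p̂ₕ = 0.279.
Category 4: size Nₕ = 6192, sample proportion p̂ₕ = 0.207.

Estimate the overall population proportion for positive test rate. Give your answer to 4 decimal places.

0.2250

N = 10600 + 10390 + 7004 + 6192 = 34186.
Overall proportion = Σ (Nₕ/N)·p̂ₕ.
Σ Nₕp̂ₕ = 2554.6 + 1901.37 + 1954.116 + 1281.744 = 7691.83.
7691.83 / 34186 = 0.224999... → 0.2250.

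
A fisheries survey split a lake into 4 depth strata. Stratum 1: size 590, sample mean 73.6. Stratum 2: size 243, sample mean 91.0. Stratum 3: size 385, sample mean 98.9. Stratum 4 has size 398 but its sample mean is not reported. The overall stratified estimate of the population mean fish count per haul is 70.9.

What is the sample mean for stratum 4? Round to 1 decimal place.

27.5

Σ Nₕx̄ₕ = N·μ, so 398·x̄_4 = 1616·70.9 − (590·73.6 + 243·91.0 + 385·98.9).
= 114574.4 − 103613.5 = 10960.9.
x̄_4 = 10960.9 / 398 = 27.540... → 27.5.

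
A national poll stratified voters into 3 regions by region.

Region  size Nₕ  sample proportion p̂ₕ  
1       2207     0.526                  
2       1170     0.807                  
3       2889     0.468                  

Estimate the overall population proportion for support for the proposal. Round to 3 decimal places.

0.552

Wₕ = Nₕ/N with N = 6266: 0.3522, 0.1867, 0.4611.
p̂_st = 0.3522·0.526 + 0.1867·0.807 + 0.4611·0.468 ≈ 0.55173... → 0.552.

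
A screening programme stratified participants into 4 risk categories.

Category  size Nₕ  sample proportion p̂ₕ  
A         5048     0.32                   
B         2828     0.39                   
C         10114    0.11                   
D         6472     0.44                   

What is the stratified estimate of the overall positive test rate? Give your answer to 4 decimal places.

Wₕ = Nₕ/N with N = 24462: 0.2064, 0.1156, 0.4135, 0.2646.
p̂_st = 0.2064·0.32 + 0.1156·0.39 + 0.4135·0.11 + 0.2646·0.44 ≈ 0.273015... → 0.2730.

0.2730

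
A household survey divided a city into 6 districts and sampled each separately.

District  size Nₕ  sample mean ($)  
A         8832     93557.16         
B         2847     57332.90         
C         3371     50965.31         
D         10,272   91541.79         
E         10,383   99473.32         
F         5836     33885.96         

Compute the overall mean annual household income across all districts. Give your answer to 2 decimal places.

80215.57

N = 41541; weights Wₕ = Nₕ/N = (0.2126, 0.0685, 0.0811, 0.2473, 0.2499, 0.1405).
x̄_st = Σ Wₕ·x̄ₕ = 0.2126·93557.16 + 0.0685·57332.90 + 0.0811·50965.31 + 0.2473·91541.79 + 0.2499·99473.32 + 0.1405·33885.96 ≈ 80215.5671...
→ 80215.57.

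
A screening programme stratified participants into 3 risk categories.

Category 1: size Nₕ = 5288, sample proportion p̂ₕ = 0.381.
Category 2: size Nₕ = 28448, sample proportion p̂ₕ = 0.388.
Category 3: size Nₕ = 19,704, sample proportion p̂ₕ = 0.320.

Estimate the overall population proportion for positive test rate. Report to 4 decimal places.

0.3622

N = 5288 + 28448 + 19704 = 53440.
Overall proportion = Σ (Nₕ/N)·p̂ₕ.
Σ Nₕp̂ₕ = 2014.728 + 11037.824 + 6305.28 = 19357.832.
19357.832 / 53440 = 0.362235... → 0.3622.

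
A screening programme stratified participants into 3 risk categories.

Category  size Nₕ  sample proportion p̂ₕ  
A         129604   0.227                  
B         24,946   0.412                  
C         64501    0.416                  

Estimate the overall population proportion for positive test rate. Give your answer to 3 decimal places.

N = 129604 + 24946 + 64501 = 219051.
Overall proportion = Σ (Nₕ/N)·p̂ₕ.
Σ Nₕp̂ₕ = 29420.108 + 10277.752 + 26832.416 = 66530.276.
66530.276 / 219051 = 0.30372... → 0.304.

0.304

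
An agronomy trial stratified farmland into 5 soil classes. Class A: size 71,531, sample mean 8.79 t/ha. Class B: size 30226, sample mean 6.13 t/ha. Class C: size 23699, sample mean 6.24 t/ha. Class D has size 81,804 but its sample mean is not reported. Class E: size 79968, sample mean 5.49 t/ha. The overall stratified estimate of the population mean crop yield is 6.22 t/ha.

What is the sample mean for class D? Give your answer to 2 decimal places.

N = 71531 + 30226 + 23699 + 81804 + 79968 = 287228.
Overall total = μ·N = 6.22·287228 = 1786558.16.
Subtract the known strata: 71531·8.79 + 30226·6.13 + 23699·6.24 + 79968·5.49 = 1400948.95.
Remaining total for class D: 1786558.16 − 1400948.95 = 385609.21.
Divide by its size: 385609.21 / 81804 = 4.7138... → 4.71.

4.71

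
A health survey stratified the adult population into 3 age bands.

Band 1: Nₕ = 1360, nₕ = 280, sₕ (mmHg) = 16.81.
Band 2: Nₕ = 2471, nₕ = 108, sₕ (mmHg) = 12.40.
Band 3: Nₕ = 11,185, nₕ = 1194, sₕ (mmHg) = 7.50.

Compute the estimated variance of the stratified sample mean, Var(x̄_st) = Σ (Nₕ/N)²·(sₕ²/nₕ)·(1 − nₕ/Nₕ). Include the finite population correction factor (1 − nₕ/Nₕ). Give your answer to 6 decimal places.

N = 15016; Wₕ = Nₕ/N.
band 1: (1360/15016)²·16.81²/280·(1 − 280/1360) = 0.006574028
band 2: (2471/15016)²·12.40²/108·(1 − 108/2471) = 0.036867829
band 3: (11185/15016)²·7.50²/1194·(1 − 1194/11185) = 0.023348266
Sum = 0.066790122 → 0.066790.

0.066790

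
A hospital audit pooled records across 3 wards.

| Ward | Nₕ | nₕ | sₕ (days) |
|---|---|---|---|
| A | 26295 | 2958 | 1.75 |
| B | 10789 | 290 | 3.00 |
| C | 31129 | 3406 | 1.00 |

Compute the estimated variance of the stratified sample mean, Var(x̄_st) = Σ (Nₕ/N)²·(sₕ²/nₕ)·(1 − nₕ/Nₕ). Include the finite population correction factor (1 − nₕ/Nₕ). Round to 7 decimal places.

N = 68213; Wₕ = Nₕ/N.
ward A: (26295/68213)²·1.75²/2958·(1 − 2958/26295) = 0.0001365406
ward B: (10789/68213)²·3.00²/290·(1 − 290/10789) = 0.0007555085
ward C: (31129/68213)²·1.00²/3406·(1 − 3406/31129) = 0.0000544536
Sum = 0.0009465027 → 0.0009465.

0.0009465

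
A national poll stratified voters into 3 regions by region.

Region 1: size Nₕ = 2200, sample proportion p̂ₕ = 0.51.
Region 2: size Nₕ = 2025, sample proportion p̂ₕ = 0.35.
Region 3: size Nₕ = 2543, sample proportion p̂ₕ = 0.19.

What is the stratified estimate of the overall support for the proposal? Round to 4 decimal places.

0.3419

Wₕ = Nₕ/N with N = 6768: 0.3251, 0.2992, 0.3757.
p̂_st = 0.3251·0.51 + 0.2992·0.35 + 0.3757·0.19 ≈ 0.341891... → 0.3419.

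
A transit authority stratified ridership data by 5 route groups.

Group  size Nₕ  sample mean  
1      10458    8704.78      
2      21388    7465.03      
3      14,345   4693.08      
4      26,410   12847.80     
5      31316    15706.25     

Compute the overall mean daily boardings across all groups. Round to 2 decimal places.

x̄_st = (Σ Nₕx̄ₕ) / (Σ Nₕ) = (10458·8704.78 + 21388·7465.03 + 14345·4693.08 + 26410·12847.80 + 31316·15706.25) / 103917
= 1149186206.48 / 103917 = 11058.6931... → 11058.69.

11058.69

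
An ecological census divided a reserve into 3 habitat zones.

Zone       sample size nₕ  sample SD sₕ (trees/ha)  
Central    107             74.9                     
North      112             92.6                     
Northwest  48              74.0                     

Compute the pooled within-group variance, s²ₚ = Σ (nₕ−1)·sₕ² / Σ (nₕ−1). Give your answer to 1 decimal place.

Central: (107−1)·74.9² = 106·5610.01 = 594661.06
North: (112−1)·92.6² = 111·8574.76 = 951798.36
Northwest: (48−1)·74.0² = 47·5476 = 257372
Numerator = 1803831.42; denominator = Σ(nₕ−1) = 264.
s²ₚ = 1803831.42/264 = 6832.695... → 6832.7.

6832.7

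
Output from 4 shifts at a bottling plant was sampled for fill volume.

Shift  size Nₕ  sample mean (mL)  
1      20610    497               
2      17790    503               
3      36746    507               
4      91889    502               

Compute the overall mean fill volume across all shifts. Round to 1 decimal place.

502.6

x̄_st = (Σ Nₕx̄ₕ) / (Σ Nₕ) = (20610·497 + 17790·503 + 36746·507 + 91889·502) / 167035
= 83950040 / 167035 = 502.590... → 502.6.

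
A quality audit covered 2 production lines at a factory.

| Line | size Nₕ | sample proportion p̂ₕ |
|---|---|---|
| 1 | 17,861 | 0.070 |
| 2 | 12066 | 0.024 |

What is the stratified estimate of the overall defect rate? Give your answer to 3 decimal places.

0.051

Wₕ = Nₕ/N with N = 29927: 0.5968, 0.4032.
p̂_st = 0.5968·0.070 + 0.4032·0.024 ≈ 0.05145... → 0.051.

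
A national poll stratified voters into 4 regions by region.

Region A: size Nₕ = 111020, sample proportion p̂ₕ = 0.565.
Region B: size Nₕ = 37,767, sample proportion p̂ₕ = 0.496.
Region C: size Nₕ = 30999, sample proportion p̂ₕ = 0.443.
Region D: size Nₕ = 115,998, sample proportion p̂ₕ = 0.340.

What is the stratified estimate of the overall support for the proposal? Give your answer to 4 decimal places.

N = 111020 + 37767 + 30999 + 115998 = 295784.
Overall proportion = Σ (Nₕ/N)·p̂ₕ.
Σ Nₕp̂ₕ = 62726.3 + 18732.432 + 13732.557 + 39439.32 = 134630.609.
134630.609 / 295784 = 0.455165... → 0.4552.

0.4552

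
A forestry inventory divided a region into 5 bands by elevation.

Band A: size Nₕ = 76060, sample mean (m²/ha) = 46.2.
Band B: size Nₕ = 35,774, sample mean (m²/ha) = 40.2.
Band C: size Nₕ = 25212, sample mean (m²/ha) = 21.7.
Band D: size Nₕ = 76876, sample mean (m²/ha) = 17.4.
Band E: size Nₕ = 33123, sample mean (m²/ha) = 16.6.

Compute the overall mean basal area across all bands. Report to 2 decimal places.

N = 247045; weights Wₕ = Nₕ/N = (0.3079, 0.1448, 0.1021, 0.3112, 0.1341).
x̄_st = Σ Wₕ·x̄ₕ = 0.3079·46.2 + 0.1448·40.2 + 0.1021·21.7 + 0.3112·17.4 + 0.1341·16.6 ≈ 29.9001...
→ 29.90.

29.90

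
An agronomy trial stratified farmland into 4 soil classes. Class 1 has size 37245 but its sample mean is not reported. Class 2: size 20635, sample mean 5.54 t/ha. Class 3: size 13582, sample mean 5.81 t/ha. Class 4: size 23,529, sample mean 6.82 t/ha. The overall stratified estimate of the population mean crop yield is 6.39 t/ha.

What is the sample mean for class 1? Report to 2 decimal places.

6.80

N = 37245 + 20635 + 13582 + 23529 = 94991.
Overall total = μ·N = 6.39·94991 = 606992.49.
Subtract the known strata: 20635·5.54 + 13582·5.81 + 23529·6.82 = 353697.1.
Remaining total for class 1: 606992.49 − 353697.1 = 253295.39.
Divide by its size: 253295.39 / 37245 = 6.8008... → 6.80.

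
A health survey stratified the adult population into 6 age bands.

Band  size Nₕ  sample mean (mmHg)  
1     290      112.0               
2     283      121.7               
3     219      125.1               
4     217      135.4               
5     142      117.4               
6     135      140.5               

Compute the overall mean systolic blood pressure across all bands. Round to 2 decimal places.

N = 1286; weights Wₕ = Nₕ/N = (0.2255, 0.2201, 0.1703, 0.1687, 0.1104, 0.1050).
x̄_st = Σ Wₕ·x̄ₕ = 0.2255·112.0 + 0.2201·121.7 + 0.1703·125.1 + 0.1687·135.4 + 0.1104·117.4 + 0.1050·140.5 ≈ 123.9021...
→ 123.90.

123.90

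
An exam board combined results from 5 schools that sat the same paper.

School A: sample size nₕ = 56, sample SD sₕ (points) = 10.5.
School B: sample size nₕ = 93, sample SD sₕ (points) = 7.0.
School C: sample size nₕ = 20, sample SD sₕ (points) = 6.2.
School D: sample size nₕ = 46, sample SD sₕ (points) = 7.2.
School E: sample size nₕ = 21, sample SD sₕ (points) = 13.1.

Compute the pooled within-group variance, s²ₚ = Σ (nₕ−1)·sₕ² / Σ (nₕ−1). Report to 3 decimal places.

73.884

Degrees of freedom: 55 + 92 + 19 + 45 + 20 = 231.
Σ(nₕ−1)sₕ² = 55·110.25 + 92·49 + 19·38.44 + 45·51.84 + 20·171.61 = 17067.11.
s²ₚ = 17067.11 / 231 = 73.88359... → 73.884.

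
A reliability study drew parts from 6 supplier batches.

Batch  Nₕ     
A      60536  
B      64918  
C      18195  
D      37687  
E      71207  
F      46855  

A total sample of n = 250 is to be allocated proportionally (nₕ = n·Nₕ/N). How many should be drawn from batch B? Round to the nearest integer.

N = 60536 + 64918 + 18195 + 37687 + 71207 + 46855 = 299398.
n_B = 250·64918/299398 = 54.207... → 54.

54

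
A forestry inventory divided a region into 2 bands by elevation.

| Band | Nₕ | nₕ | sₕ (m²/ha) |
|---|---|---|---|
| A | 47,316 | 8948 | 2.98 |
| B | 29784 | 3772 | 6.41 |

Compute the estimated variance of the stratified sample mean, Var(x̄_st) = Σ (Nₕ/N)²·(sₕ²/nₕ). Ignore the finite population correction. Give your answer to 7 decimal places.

0.0019993

N = 77100. Term for each stratum: Wₕ²sₕ²/nₕ.
Var(x̄_st) = 0.0003737781 + 0.0016255550 = 0.0019993331 → 0.0019993.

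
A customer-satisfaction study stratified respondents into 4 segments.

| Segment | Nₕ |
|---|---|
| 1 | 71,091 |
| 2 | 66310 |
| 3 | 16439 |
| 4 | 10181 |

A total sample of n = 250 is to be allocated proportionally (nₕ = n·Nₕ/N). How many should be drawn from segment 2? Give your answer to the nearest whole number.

101

N = 71091 + 66310 + 16439 + 10181 = 164021.
n_2 = 250·66310/164021 = 101.069... → 101.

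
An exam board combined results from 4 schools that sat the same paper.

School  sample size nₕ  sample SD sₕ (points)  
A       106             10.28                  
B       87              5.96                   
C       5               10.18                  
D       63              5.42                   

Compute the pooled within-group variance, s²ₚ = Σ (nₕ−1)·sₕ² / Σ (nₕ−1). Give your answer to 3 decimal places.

63.762

A: (106−1)·10.28² = 105·105.6784 = 11096.232
B: (87−1)·5.96² = 86·35.5216 = 3054.8576
C: (5−1)·10.18² = 4·103.6324 = 414.5296
D: (63−1)·5.42² = 62·29.3764 = 1821.3368
Numerator = 16386.956; denominator = Σ(nₕ−1) = 257.
s²ₚ = 16386.956/257 = 63.76247... → 63.762.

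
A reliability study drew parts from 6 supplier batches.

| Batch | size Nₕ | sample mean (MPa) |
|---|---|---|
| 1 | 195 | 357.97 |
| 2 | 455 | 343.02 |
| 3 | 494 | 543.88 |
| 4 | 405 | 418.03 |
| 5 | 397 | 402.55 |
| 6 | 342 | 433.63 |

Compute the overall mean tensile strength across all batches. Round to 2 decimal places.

N = 195 + 455 + 494 + 405 + 397 + 342 = 2288.
Overall mean = Σ (Nₕ/N)·x̄ₕ — weight by population share, not a simple average.
Σ Nₕx̄ₕ = 195·357.97 + 455·343.02 + 494·543.88 + 405·418.03 + 397·402.55 + 342·433.63 = 69804.15 + 156074.1 + 268676.72 + 169302.15 + 159812.35 + 148301.46 = 971970.93.
Divide by N: 971970.93 / 2288 = 424.8125... → 424.81.

424.81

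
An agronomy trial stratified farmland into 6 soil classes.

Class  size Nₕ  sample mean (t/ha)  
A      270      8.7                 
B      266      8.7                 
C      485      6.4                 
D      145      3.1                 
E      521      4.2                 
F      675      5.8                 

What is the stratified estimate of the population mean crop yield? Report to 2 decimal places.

6.06

N = 2362; weights Wₕ = Nₕ/N = (0.1143, 0.1126, 0.2053, 0.0614, 0.2206, 0.2858).
x̄_st = Σ Wₕ·x̄ₕ = 0.1143·8.7 + 0.1126·8.7 + 0.2053·6.4 + 0.0614·3.1 + 0.2206·4.2 + 0.2858·5.8 ≈ 6.0626...
→ 6.06.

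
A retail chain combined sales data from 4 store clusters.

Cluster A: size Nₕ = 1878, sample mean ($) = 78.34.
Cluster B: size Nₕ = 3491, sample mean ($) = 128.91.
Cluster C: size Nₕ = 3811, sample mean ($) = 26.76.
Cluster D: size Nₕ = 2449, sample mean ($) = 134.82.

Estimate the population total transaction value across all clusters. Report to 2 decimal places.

1029303.87

Population total = Σ Nₕ·x̄ₕ (each stratum's size times its mean).
1878·78.34 + 3491·128.91 + 3811·26.76 + 2449·134.82 = 147122.52 + 450024.81 + 101982.36 + 330174.18 = 1029303.87.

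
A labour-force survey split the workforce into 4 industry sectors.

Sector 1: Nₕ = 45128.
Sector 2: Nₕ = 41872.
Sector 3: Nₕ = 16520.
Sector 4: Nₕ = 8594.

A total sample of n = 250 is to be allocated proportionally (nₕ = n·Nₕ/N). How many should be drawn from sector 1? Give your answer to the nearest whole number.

N = 45128 + 41872 + 16520 + 8594 = 112114.
n_1 = 250·45128/112114 = 100.630... → 101.

101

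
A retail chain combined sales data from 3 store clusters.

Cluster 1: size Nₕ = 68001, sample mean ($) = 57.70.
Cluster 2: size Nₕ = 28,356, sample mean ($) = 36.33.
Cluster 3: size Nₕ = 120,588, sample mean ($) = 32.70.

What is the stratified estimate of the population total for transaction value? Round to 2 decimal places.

1: 68001·57.70 = 3923657.7
2: 28356·36.33 = 1030173.48
3: 120588·32.70 = 3943227.6
τ̂ = Σ Nₕx̄ₕ = 8897058.78.

8897058.78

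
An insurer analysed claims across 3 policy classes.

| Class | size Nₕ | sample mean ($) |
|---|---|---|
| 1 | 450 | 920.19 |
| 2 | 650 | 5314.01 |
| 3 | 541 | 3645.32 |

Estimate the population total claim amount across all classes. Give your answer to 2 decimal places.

1: 450·920.19 = 414085.5
2: 650·5314.01 = 3454106.5
3: 541·3645.32 = 1972118.12
τ̂ = Σ Nₕx̄ₕ = 5840310.12.

5840310.12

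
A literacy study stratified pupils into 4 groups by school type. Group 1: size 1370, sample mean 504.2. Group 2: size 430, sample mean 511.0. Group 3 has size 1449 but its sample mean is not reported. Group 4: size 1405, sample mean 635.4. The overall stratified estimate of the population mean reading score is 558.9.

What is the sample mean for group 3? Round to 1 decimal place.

Σ Nₕx̄ₕ = N·μ, so 1449·x̄_3 = 4654·558.9 − (1370·504.2 + 430·511.0 + 1405·635.4).
= 2601120.6 − 1803221 = 797899.6.
x̄_3 = 797899.6 / 1449 = 550.655... → 550.7.

550.7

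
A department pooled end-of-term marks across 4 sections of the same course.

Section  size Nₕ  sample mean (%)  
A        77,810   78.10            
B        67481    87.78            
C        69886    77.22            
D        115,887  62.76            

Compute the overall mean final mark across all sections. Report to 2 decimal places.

x̄_st = (Σ Nₕx̄ₕ) / (Σ Nₕ) = (77810·78.10 + 67481·87.78 + 69886·77.22 + 115887·62.76) / 331064
= 24670108.22 / 331064 = 74.5176... → 74.52.

74.52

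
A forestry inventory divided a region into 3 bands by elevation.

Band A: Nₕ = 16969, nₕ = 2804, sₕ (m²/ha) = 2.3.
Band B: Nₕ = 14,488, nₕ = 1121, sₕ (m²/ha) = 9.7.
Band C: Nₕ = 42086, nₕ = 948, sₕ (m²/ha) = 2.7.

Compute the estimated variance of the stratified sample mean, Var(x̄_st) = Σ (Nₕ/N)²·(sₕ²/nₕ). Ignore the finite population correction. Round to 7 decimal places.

0.0058762

N = 73543; Wₕ = Nₕ/N.
band A: (16969/73543)²·2.3²/2804 = 0.0001004402
band B: (14488/73543)²·9.7²/1121 = 0.0032574072
band C: (42086/73543)²·2.7²/948 = 0.0025183252
Sum = 0.0058761725 → 0.0058762.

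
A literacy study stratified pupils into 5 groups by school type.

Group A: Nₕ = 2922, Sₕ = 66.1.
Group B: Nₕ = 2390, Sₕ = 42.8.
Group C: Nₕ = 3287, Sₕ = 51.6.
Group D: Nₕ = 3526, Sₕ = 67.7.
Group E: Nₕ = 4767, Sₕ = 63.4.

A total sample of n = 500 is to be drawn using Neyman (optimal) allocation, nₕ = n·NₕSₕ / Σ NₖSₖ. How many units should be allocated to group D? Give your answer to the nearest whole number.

A: NₕSₕ = 2922·66.1 = 193144.2
B: NₕSₕ = 2390·42.8 = 102292
C: NₕSₕ = 3287·51.6 = 169609.2
D: NₕSₕ = 3526·67.7 = 238710.2
E: NₕSₕ = 4767·63.4 = 302227.8
Σ NₕSₕ = 1005983.4.
n_D = 500·238710.2/1005983.4 = 118.645... → 119.

119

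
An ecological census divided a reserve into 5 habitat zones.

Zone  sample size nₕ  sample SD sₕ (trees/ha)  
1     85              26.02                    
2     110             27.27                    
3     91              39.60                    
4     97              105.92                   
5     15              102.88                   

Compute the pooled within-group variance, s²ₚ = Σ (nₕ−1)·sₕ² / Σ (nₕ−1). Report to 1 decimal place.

Degrees of freedom: 84 + 109 + 90 + 96 + 14 = 393.
Σ(nₕ−1)sₕ² = 84·677.0404 + 109·743.6529 + 90·1568.16 + 96·11219.0464 + 14·10584.2944 = 1504272.5357.
s²ₚ = 1504272.5357 / 393 = 3827.665... → 3827.7.

3827.7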